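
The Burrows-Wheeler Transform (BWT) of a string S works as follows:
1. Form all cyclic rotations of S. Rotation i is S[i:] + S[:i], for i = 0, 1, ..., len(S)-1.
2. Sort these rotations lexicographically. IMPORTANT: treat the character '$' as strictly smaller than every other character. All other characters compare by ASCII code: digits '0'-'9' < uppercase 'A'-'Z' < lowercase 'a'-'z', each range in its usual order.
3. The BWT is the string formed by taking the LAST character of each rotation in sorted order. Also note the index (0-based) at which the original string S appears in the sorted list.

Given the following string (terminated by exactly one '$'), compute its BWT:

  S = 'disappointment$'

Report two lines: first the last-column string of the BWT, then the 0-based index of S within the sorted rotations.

Answer: ts$modteippainn
2

Derivation:
All 15 rotations (rotation i = S[i:]+S[:i]):
  rot[0] = disappointment$
  rot[1] = isappointment$d
  rot[2] = sappointment$di
  rot[3] = appointment$dis
  rot[4] = ppointment$disa
  rot[5] = pointment$disap
  rot[6] = ointment$disapp
  rot[7] = intment$disappo
  rot[8] = ntment$disappoi
  rot[9] = tment$disappoin
  rot[10] = ment$disappoint
  rot[11] = ent$disappointm
  rot[12] = nt$disappointme
  rot[13] = t$disappointmen
  rot[14] = $disappointment
Sorted (with $ < everything):
  sorted[0] = $disappointment  (last char: 't')
  sorted[1] = appointment$dis  (last char: 's')
  sorted[2] = disappointment$  (last char: '$')
  sorted[3] = ent$disappointm  (last char: 'm')
  sorted[4] = intment$disappo  (last char: 'o')
  sorted[5] = isappointment$d  (last char: 'd')
  sorted[6] = ment$disappoint  (last char: 't')
  sorted[7] = nt$disappointme  (last char: 'e')
  sorted[8] = ntment$disappoi  (last char: 'i')
  sorted[9] = ointment$disapp  (last char: 'p')
  sorted[10] = pointment$disap  (last char: 'p')
  sorted[11] = ppointment$disa  (last char: 'a')
  sorted[12] = sappointment$di  (last char: 'i')
  sorted[13] = t$disappointmen  (last char: 'n')
  sorted[14] = tment$disappoin  (last char: 'n')
Last column: ts$modteippainn
Original string S is at sorted index 2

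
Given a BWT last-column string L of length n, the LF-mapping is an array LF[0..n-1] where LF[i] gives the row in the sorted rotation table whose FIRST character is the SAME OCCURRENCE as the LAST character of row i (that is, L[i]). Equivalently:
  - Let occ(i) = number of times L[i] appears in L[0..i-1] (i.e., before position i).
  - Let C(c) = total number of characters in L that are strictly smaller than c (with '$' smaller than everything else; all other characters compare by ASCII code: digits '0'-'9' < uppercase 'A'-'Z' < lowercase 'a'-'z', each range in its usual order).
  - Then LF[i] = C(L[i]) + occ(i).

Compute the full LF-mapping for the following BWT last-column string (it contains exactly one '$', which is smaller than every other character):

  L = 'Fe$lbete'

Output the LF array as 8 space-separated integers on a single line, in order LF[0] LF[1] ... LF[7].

Answer: 1 3 0 6 2 4 7 5

Derivation:
Char counts: '$':1, 'F':1, 'b':1, 'e':3, 'l':1, 't':1
C (first-col start): C('$')=0, C('F')=1, C('b')=2, C('e')=3, C('l')=6, C('t')=7
L[0]='F': occ=0, LF[0]=C('F')+0=1+0=1
L[1]='e': occ=0, LF[1]=C('e')+0=3+0=3
L[2]='$': occ=0, LF[2]=C('$')+0=0+0=0
L[3]='l': occ=0, LF[3]=C('l')+0=6+0=6
L[4]='b': occ=0, LF[4]=C('b')+0=2+0=2
L[5]='e': occ=1, LF[5]=C('e')+1=3+1=4
L[6]='t': occ=0, LF[6]=C('t')+0=7+0=7
L[7]='e': occ=2, LF[7]=C('e')+2=3+2=5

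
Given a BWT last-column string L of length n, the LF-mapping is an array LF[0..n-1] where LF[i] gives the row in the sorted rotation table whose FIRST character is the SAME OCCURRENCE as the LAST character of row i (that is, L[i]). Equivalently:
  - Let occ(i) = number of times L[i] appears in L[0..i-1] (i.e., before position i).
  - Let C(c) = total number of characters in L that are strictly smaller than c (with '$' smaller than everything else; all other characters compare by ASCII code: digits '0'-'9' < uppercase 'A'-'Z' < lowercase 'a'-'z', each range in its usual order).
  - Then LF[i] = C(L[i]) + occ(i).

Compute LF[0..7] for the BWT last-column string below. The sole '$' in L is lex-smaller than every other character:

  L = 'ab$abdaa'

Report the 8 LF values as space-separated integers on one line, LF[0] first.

Char counts: '$':1, 'a':4, 'b':2, 'd':1
C (first-col start): C('$')=0, C('a')=1, C('b')=5, C('d')=7
L[0]='a': occ=0, LF[0]=C('a')+0=1+0=1
L[1]='b': occ=0, LF[1]=C('b')+0=5+0=5
L[2]='$': occ=0, LF[2]=C('$')+0=0+0=0
L[3]='a': occ=1, LF[3]=C('a')+1=1+1=2
L[4]='b': occ=1, LF[4]=C('b')+1=5+1=6
L[5]='d': occ=0, LF[5]=C('d')+0=7+0=7
L[6]='a': occ=2, LF[6]=C('a')+2=1+2=3
L[7]='a': occ=3, LF[7]=C('a')+3=1+3=4

Answer: 1 5 0 2 6 7 3 4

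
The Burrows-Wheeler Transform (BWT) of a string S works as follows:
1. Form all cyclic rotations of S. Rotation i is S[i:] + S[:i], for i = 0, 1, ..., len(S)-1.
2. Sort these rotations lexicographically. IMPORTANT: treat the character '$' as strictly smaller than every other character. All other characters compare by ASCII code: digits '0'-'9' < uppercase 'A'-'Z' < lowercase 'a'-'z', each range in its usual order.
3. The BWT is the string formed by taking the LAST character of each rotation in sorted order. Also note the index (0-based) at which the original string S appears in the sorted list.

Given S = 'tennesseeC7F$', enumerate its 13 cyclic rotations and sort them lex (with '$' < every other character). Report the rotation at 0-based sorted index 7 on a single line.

All 13 rotations (rotation i = S[i:]+S[:i]):
  rot[0] = tennesseeC7F$
  rot[1] = ennesseeC7F$t
  rot[2] = nnesseeC7F$te
  rot[3] = nesseeC7F$ten
  rot[4] = esseeC7F$tenn
  rot[5] = sseeC7F$tenne
  rot[6] = seeC7F$tennes
  rot[7] = eeC7F$tenness
  rot[8] = eC7F$tennesse
  rot[9] = C7F$tennessee
  rot[10] = 7F$tennesseeC
  rot[11] = F$tennesseeC7
  rot[12] = $tennesseeC7F
Sorted (with $ < everything):
  sorted[0] = $tennesseeC7F
  sorted[1] = 7F$tennesseeC
  sorted[2] = C7F$tennessee
  sorted[3] = F$tennesseeC7
  sorted[4] = eC7F$tennesse
  sorted[5] = eeC7F$tenness
  sorted[6] = ennesseeC7F$t
  sorted[7] = esseeC7F$tenn
  sorted[8] = nesseeC7F$ten
  sorted[9] = nnesseeC7F$te
  sorted[10] = seeC7F$tennes
  sorted[11] = sseeC7F$tenne
  sorted[12] = tennesseeC7F$
sorted[7] = esseeC7F$tenn

Answer: esseeC7F$tenn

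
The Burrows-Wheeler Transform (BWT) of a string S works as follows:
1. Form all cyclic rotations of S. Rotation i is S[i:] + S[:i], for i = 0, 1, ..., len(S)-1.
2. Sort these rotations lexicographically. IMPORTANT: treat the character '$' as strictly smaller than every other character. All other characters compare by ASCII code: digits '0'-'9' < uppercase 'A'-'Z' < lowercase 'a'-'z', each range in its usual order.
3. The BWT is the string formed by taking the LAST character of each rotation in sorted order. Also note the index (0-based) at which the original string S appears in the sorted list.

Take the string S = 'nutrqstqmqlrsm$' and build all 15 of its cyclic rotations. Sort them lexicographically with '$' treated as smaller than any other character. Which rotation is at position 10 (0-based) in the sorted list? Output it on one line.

Answer: sm$nutrqstqmqlr

Derivation:
All 15 rotations (rotation i = S[i:]+S[:i]):
  rot[0] = nutrqstqmqlrsm$
  rot[1] = utrqstqmqlrsm$n
  rot[2] = trqstqmqlrsm$nu
  rot[3] = rqstqmqlrsm$nut
  rot[4] = qstqmqlrsm$nutr
  rot[5] = stqmqlrsm$nutrq
  rot[6] = tqmqlrsm$nutrqs
  rot[7] = qmqlrsm$nutrqst
  rot[8] = mqlrsm$nutrqstq
  rot[9] = qlrsm$nutrqstqm
  rot[10] = lrsm$nutrqstqmq
  rot[11] = rsm$nutrqstqmql
  rot[12] = sm$nutrqstqmqlr
  rot[13] = m$nutrqstqmqlrs
  rot[14] = $nutrqstqmqlrsm
Sorted (with $ < everything):
  sorted[0] = $nutrqstqmqlrsm
  sorted[1] = lrsm$nutrqstqmq
  sorted[2] = m$nutrqstqmqlrs
  sorted[3] = mqlrsm$nutrqstq
  sorted[4] = nutrqstqmqlrsm$
  sorted[5] = qlrsm$nutrqstqm
  sorted[6] = qmqlrsm$nutrqst
  sorted[7] = qstqmqlrsm$nutr
  sorted[8] = rqstqmqlrsm$nut
  sorted[9] = rsm$nutrqstqmql
  sorted[10] = sm$nutrqstqmqlr
  sorted[11] = stqmqlrsm$nutrq
  sorted[12] = tqmqlrsm$nutrqs
  sorted[13] = trqstqmqlrsm$nu
  sorted[14] = utrqstqmqlrsm$n
sorted[10] = sm$nutrqstqmqlr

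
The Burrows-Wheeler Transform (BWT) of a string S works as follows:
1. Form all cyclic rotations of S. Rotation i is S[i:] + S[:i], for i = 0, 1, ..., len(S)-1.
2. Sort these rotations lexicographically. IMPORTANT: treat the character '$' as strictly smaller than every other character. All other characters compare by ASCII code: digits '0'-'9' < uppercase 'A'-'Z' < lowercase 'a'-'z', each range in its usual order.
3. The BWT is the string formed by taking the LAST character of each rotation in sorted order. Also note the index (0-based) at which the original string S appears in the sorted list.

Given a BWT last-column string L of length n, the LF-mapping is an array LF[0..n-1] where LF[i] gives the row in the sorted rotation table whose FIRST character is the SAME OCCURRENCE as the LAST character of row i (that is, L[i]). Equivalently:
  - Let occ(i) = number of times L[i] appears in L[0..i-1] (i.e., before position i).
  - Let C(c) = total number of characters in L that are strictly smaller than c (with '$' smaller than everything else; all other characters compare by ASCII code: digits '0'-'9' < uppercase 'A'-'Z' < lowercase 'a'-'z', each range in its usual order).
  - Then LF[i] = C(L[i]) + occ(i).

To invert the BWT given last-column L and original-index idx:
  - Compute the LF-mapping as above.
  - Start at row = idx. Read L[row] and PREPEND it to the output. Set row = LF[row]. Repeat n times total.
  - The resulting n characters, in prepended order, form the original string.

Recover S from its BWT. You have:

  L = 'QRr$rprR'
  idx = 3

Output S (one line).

Answer: RrrprRQ$

Derivation:
LF mapping: 1 2 5 0 6 4 7 3
Walk LF starting at row 3, prepending L[row]:
  step 1: row=3, L[3]='$', prepend. Next row=LF[3]=0
  step 2: row=0, L[0]='Q', prepend. Next row=LF[0]=1
  step 3: row=1, L[1]='R', prepend. Next row=LF[1]=2
  step 4: row=2, L[2]='r', prepend. Next row=LF[2]=5
  step 5: row=5, L[5]='p', prepend. Next row=LF[5]=4
  step 6: row=4, L[4]='r', prepend. Next row=LF[4]=6
  step 7: row=6, L[6]='r', prepend. Next row=LF[6]=7
  step 8: row=7, L[7]='R', prepend. Next row=LF[7]=3
Reversed output: RrrprRQ$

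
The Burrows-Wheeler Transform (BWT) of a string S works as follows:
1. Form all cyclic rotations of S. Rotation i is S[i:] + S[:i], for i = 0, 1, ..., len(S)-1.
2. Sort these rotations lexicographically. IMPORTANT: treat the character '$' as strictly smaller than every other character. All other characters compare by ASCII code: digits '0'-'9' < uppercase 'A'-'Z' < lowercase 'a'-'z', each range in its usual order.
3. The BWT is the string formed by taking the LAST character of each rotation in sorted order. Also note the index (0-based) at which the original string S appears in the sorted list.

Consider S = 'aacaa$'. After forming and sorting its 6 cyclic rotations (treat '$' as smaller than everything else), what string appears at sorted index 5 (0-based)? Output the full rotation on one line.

All 6 rotations (rotation i = S[i:]+S[:i]):
  rot[0] = aacaa$
  rot[1] = acaa$a
  rot[2] = caa$aa
  rot[3] = aa$aac
  rot[4] = a$aaca
  rot[5] = $aacaa
Sorted (with $ < everything):
  sorted[0] = $aacaa
  sorted[1] = a$aaca
  sorted[2] = aa$aac
  sorted[3] = aacaa$
  sorted[4] = acaa$a
  sorted[5] = caa$aa
sorted[5] = caa$aa

Answer: caa$aa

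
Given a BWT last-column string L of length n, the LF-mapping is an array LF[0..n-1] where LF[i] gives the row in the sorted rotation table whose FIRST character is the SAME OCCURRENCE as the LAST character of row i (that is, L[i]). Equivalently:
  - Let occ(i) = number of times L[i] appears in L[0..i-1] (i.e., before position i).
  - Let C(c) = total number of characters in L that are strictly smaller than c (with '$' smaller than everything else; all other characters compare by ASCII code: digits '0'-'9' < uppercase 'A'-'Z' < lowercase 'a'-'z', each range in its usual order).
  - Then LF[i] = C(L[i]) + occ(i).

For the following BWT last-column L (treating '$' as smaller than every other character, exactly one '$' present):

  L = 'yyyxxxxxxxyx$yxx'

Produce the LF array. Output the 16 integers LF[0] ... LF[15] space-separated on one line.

Char counts: '$':1, 'x':10, 'y':5
C (first-col start): C('$')=0, C('x')=1, C('y')=11
L[0]='y': occ=0, LF[0]=C('y')+0=11+0=11
L[1]='y': occ=1, LF[1]=C('y')+1=11+1=12
L[2]='y': occ=2, LF[2]=C('y')+2=11+2=13
L[3]='x': occ=0, LF[3]=C('x')+0=1+0=1
L[4]='x': occ=1, LF[4]=C('x')+1=1+1=2
L[5]='x': occ=2, LF[5]=C('x')+2=1+2=3
L[6]='x': occ=3, LF[6]=C('x')+3=1+3=4
L[7]='x': occ=4, LF[7]=C('x')+4=1+4=5
L[8]='x': occ=5, LF[8]=C('x')+5=1+5=6
L[9]='x': occ=6, LF[9]=C('x')+6=1+6=7
L[10]='y': occ=3, LF[10]=C('y')+3=11+3=14
L[11]='x': occ=7, LF[11]=C('x')+7=1+7=8
L[12]='$': occ=0, LF[12]=C('$')+0=0+0=0
L[13]='y': occ=4, LF[13]=C('y')+4=11+4=15
L[14]='x': occ=8, LF[14]=C('x')+8=1+8=9
L[15]='x': occ=9, LF[15]=C('x')+9=1+9=10

Answer: 11 12 13 1 2 3 4 5 6 7 14 8 0 15 9 10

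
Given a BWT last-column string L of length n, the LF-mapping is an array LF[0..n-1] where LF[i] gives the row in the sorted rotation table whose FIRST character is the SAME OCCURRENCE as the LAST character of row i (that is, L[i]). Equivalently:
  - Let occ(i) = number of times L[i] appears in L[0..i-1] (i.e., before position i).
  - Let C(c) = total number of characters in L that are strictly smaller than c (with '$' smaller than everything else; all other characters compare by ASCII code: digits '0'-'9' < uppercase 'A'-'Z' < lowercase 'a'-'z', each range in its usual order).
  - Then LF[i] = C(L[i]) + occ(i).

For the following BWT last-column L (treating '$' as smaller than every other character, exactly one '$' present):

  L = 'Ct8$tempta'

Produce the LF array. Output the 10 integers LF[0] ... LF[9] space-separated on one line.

Char counts: '$':1, '8':1, 'C':1, 'a':1, 'e':1, 'm':1, 'p':1, 't':3
C (first-col start): C('$')=0, C('8')=1, C('C')=2, C('a')=3, C('e')=4, C('m')=5, C('p')=6, C('t')=7
L[0]='C': occ=0, LF[0]=C('C')+0=2+0=2
L[1]='t': occ=0, LF[1]=C('t')+0=7+0=7
L[2]='8': occ=0, LF[2]=C('8')+0=1+0=1
L[3]='$': occ=0, LF[3]=C('$')+0=0+0=0
L[4]='t': occ=1, LF[4]=C('t')+1=7+1=8
L[5]='e': occ=0, LF[5]=C('e')+0=4+0=4
L[6]='m': occ=0, LF[6]=C('m')+0=5+0=5
L[7]='p': occ=0, LF[7]=C('p')+0=6+0=6
L[8]='t': occ=2, LF[8]=C('t')+2=7+2=9
L[9]='a': occ=0, LF[9]=C('a')+0=3+0=3

Answer: 2 7 1 0 8 4 5 6 9 3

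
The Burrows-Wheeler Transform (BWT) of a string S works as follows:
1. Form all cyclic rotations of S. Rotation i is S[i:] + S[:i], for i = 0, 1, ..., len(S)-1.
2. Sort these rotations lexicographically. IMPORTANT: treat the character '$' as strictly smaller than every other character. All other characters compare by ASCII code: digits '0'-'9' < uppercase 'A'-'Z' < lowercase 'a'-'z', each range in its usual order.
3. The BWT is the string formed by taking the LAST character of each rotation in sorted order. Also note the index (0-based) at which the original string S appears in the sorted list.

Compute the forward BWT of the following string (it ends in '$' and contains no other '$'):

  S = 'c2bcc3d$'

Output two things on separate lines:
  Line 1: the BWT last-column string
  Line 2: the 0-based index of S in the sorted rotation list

Answer: dcc2$cb3
4

Derivation:
All 8 rotations (rotation i = S[i:]+S[:i]):
  rot[0] = c2bcc3d$
  rot[1] = 2bcc3d$c
  rot[2] = bcc3d$c2
  rot[3] = cc3d$c2b
  rot[4] = c3d$c2bc
  rot[5] = 3d$c2bcc
  rot[6] = d$c2bcc3
  rot[7] = $c2bcc3d
Sorted (with $ < everything):
  sorted[0] = $c2bcc3d  (last char: 'd')
  sorted[1] = 2bcc3d$c  (last char: 'c')
  sorted[2] = 3d$c2bcc  (last char: 'c')
  sorted[3] = bcc3d$c2  (last char: '2')
  sorted[4] = c2bcc3d$  (last char: '$')
  sorted[5] = c3d$c2bc  (last char: 'c')
  sorted[6] = cc3d$c2b  (last char: 'b')
  sorted[7] = d$c2bcc3  (last char: '3')
Last column: dcc2$cb3
Original string S is at sorted index 4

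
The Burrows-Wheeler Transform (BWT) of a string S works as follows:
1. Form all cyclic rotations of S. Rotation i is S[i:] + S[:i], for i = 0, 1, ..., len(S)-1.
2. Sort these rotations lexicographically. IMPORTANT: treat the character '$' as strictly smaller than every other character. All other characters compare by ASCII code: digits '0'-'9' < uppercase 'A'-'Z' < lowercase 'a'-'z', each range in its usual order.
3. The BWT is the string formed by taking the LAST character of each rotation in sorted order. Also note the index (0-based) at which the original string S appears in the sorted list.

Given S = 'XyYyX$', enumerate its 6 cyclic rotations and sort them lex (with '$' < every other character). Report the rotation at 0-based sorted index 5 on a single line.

All 6 rotations (rotation i = S[i:]+S[:i]):
  rot[0] = XyYyX$
  rot[1] = yYyX$X
  rot[2] = YyX$Xy
  rot[3] = yX$XyY
  rot[4] = X$XyYy
  rot[5] = $XyYyX
Sorted (with $ < everything):
  sorted[0] = $XyYyX
  sorted[1] = X$XyYy
  sorted[2] = XyYyX$
  sorted[3] = YyX$Xy
  sorted[4] = yX$XyY
  sorted[5] = yYyX$X
sorted[5] = yYyX$X

Answer: yYyX$X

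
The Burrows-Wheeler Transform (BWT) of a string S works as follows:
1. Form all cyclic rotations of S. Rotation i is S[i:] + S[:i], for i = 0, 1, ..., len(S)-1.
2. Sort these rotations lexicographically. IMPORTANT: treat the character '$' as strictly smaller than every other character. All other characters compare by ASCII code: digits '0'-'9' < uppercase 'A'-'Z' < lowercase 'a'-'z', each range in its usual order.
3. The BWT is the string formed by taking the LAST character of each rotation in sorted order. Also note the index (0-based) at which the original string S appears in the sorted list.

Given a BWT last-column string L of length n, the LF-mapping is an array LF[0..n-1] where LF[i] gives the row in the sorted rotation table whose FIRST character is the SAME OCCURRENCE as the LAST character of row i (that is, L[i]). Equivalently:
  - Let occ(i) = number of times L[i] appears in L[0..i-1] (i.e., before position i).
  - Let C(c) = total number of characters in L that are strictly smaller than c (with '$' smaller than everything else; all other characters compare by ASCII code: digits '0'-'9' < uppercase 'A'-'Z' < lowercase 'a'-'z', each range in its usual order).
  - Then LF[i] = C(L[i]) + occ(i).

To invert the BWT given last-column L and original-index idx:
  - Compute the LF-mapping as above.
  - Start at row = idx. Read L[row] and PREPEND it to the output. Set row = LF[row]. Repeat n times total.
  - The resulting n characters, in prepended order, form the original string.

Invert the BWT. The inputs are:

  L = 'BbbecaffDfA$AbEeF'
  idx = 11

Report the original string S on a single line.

LF mapping: 3 8 9 12 11 7 14 15 4 16 1 0 2 10 5 13 6
Walk LF starting at row 11, prepending L[row]:
  step 1: row=11, L[11]='$', prepend. Next row=LF[11]=0
  step 2: row=0, L[0]='B', prepend. Next row=LF[0]=3
  step 3: row=3, L[3]='e', prepend. Next row=LF[3]=12
  step 4: row=12, L[12]='A', prepend. Next row=LF[12]=2
  step 5: row=2, L[2]='b', prepend. Next row=LF[2]=9
  step 6: row=9, L[9]='f', prepend. Next row=LF[9]=16
  step 7: row=16, L[16]='F', prepend. Next row=LF[16]=6
  step 8: row=6, L[6]='f', prepend. Next row=LF[6]=14
  step 9: row=14, L[14]='E', prepend. Next row=LF[14]=5
  step 10: row=5, L[5]='a', prepend. Next row=LF[5]=7
  step 11: row=7, L[7]='f', prepend. Next row=LF[7]=15
  step 12: row=15, L[15]='e', prepend. Next row=LF[15]=13
  step 13: row=13, L[13]='b', prepend. Next row=LF[13]=10
  step 14: row=10, L[10]='A', prepend. Next row=LF[10]=1
  step 15: row=1, L[1]='b', prepend. Next row=LF[1]=8
  step 16: row=8, L[8]='D', prepend. Next row=LF[8]=4
  step 17: row=4, L[4]='c', prepend. Next row=LF[4]=11
Reversed output: cDbAbefaEfFfbAeB$

Answer: cDbAbefaEfFfbAeB$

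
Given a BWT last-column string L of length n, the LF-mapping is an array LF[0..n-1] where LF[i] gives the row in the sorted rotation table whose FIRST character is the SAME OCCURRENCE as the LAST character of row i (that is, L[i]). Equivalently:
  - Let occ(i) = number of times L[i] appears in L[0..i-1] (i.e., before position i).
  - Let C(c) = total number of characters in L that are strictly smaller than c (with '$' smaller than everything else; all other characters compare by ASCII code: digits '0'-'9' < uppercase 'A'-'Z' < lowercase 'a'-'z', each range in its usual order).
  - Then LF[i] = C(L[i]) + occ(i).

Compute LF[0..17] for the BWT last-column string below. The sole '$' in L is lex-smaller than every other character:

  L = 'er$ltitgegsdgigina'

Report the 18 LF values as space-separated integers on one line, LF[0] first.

Char counts: '$':1, 'a':1, 'd':1, 'e':2, 'g':4, 'i':3, 'l':1, 'n':1, 'r':1, 's':1, 't':2
C (first-col start): C('$')=0, C('a')=1, C('d')=2, C('e')=3, C('g')=5, C('i')=9, C('l')=12, C('n')=13, C('r')=14, C('s')=15, C('t')=16
L[0]='e': occ=0, LF[0]=C('e')+0=3+0=3
L[1]='r': occ=0, LF[1]=C('r')+0=14+0=14
L[2]='$': occ=0, LF[2]=C('$')+0=0+0=0
L[3]='l': occ=0, LF[3]=C('l')+0=12+0=12
L[4]='t': occ=0, LF[4]=C('t')+0=16+0=16
L[5]='i': occ=0, LF[5]=C('i')+0=9+0=9
L[6]='t': occ=1, LF[6]=C('t')+1=16+1=17
L[7]='g': occ=0, LF[7]=C('g')+0=5+0=5
L[8]='e': occ=1, LF[8]=C('e')+1=3+1=4
L[9]='g': occ=1, LF[9]=C('g')+1=5+1=6
L[10]='s': occ=0, LF[10]=C('s')+0=15+0=15
L[11]='d': occ=0, LF[11]=C('d')+0=2+0=2
L[12]='g': occ=2, LF[12]=C('g')+2=5+2=7
L[13]='i': occ=1, LF[13]=C('i')+1=9+1=10
L[14]='g': occ=3, LF[14]=C('g')+3=5+3=8
L[15]='i': occ=2, LF[15]=C('i')+2=9+2=11
L[16]='n': occ=0, LF[16]=C('n')+0=13+0=13
L[17]='a': occ=0, LF[17]=C('a')+0=1+0=1

Answer: 3 14 0 12 16 9 17 5 4 6 15 2 7 10 8 11 13 1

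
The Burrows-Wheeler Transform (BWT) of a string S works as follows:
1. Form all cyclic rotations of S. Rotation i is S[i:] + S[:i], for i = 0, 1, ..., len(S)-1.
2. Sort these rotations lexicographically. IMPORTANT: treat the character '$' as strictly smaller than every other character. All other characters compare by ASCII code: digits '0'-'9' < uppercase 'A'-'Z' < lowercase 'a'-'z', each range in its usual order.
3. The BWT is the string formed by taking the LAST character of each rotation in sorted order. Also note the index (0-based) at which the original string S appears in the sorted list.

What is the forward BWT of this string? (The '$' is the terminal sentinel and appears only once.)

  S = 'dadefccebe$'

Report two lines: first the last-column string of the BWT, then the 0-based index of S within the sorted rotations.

Answer: edefc$abcde
5

Derivation:
All 11 rotations (rotation i = S[i:]+S[:i]):
  rot[0] = dadefccebe$
  rot[1] = adefccebe$d
  rot[2] = defccebe$da
  rot[3] = efccebe$dad
  rot[4] = fccebe$dade
  rot[5] = ccebe$dadef
  rot[6] = cebe$dadefc
  rot[7] = ebe$dadefcc
  rot[8] = be$dadefcce
  rot[9] = e$dadefcceb
  rot[10] = $dadefccebe
Sorted (with $ < everything):
  sorted[0] = $dadefccebe  (last char: 'e')
  sorted[1] = adefccebe$d  (last char: 'd')
  sorted[2] = be$dadefcce  (last char: 'e')
  sorted[3] = ccebe$dadef  (last char: 'f')
  sorted[4] = cebe$dadefc  (last char: 'c')
  sorted[5] = dadefccebe$  (last char: '$')
  sorted[6] = defccebe$da  (last char: 'a')
  sorted[7] = e$dadefcceb  (last char: 'b')
  sorted[8] = ebe$dadefcc  (last char: 'c')
  sorted[9] = efccebe$dad  (last char: 'd')
  sorted[10] = fccebe$dade  (last char: 'e')
Last column: edefc$abcde
Original string S is at sorted index 5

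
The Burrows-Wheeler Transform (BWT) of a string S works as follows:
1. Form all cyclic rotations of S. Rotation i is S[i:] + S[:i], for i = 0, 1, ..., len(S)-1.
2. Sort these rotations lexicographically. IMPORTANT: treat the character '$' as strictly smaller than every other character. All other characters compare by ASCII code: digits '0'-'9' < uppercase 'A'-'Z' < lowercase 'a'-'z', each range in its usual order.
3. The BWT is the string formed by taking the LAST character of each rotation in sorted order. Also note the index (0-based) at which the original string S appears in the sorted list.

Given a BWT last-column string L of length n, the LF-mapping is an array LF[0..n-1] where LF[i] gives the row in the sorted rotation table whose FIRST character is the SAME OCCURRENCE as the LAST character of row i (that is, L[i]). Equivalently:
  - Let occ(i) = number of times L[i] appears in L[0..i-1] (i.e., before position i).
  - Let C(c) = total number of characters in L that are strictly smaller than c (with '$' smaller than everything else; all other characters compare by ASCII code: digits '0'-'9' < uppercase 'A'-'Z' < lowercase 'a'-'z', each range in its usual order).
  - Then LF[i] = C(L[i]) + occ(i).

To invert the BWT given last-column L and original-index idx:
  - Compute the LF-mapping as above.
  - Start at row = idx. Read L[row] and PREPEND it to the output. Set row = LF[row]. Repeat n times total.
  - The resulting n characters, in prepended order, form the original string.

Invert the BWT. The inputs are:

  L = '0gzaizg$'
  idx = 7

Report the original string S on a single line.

Answer: zigzag0$

Derivation:
LF mapping: 1 3 6 2 5 7 4 0
Walk LF starting at row 7, prepending L[row]:
  step 1: row=7, L[7]='$', prepend. Next row=LF[7]=0
  step 2: row=0, L[0]='0', prepend. Next row=LF[0]=1
  step 3: row=1, L[1]='g', prepend. Next row=LF[1]=3
  step 4: row=3, L[3]='a', prepend. Next row=LF[3]=2
  step 5: row=2, L[2]='z', prepend. Next row=LF[2]=6
  step 6: row=6, L[6]='g', prepend. Next row=LF[6]=4
  step 7: row=4, L[4]='i', prepend. Next row=LF[4]=5
  step 8: row=5, L[5]='z', prepend. Next row=LF[5]=7
Reversed output: zigzag0$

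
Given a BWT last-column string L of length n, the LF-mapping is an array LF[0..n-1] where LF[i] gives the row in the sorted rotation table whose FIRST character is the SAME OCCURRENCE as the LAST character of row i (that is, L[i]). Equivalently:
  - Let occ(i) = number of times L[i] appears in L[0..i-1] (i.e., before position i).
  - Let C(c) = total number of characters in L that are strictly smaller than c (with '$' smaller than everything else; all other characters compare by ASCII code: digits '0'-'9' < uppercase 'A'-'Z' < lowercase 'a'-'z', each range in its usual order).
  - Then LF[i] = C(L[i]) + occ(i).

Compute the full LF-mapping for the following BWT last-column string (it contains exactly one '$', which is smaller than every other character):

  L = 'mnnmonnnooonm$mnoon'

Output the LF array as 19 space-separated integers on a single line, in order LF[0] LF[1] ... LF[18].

Answer: 1 5 6 2 13 7 8 9 14 15 16 10 3 0 4 11 17 18 12

Derivation:
Char counts: '$':1, 'm':4, 'n':8, 'o':6
C (first-col start): C('$')=0, C('m')=1, C('n')=5, C('o')=13
L[0]='m': occ=0, LF[0]=C('m')+0=1+0=1
L[1]='n': occ=0, LF[1]=C('n')+0=5+0=5
L[2]='n': occ=1, LF[2]=C('n')+1=5+1=6
L[3]='m': occ=1, LF[3]=C('m')+1=1+1=2
L[4]='o': occ=0, LF[4]=C('o')+0=13+0=13
L[5]='n': occ=2, LF[5]=C('n')+2=5+2=7
L[6]='n': occ=3, LF[6]=C('n')+3=5+3=8
L[7]='n': occ=4, LF[7]=C('n')+4=5+4=9
L[8]='o': occ=1, LF[8]=C('o')+1=13+1=14
L[9]='o': occ=2, LF[9]=C('o')+2=13+2=15
L[10]='o': occ=3, LF[10]=C('o')+3=13+3=16
L[11]='n': occ=5, LF[11]=C('n')+5=5+5=10
L[12]='m': occ=2, LF[12]=C('m')+2=1+2=3
L[13]='$': occ=0, LF[13]=C('$')+0=0+0=0
L[14]='m': occ=3, LF[14]=C('m')+3=1+3=4
L[15]='n': occ=6, LF[15]=C('n')+6=5+6=11
L[16]='o': occ=4, LF[16]=C('o')+4=13+4=17
L[17]='o': occ=5, LF[17]=C('o')+5=13+5=18
L[18]='n': occ=7, LF[18]=C('n')+7=5+7=12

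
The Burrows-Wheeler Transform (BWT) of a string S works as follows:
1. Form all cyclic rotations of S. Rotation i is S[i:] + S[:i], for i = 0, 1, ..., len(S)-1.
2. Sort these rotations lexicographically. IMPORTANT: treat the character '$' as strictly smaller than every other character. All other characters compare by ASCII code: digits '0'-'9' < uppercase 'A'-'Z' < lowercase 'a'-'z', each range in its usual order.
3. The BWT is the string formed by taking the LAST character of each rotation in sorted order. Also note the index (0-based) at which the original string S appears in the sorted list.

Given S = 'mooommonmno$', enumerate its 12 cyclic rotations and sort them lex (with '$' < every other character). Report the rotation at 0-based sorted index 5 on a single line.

All 12 rotations (rotation i = S[i:]+S[:i]):
  rot[0] = mooommonmno$
  rot[1] = ooommonmno$m
  rot[2] = oommonmno$mo
  rot[3] = ommonmno$moo
  rot[4] = mmonmno$mooo
  rot[5] = monmno$mooom
  rot[6] = onmno$mooomm
  rot[7] = nmno$mooommo
  rot[8] = mno$mooommon
  rot[9] = no$mooommonm
  rot[10] = o$mooommonmn
  rot[11] = $mooommonmno
Sorted (with $ < everything):
  sorted[0] = $mooommonmno
  sorted[1] = mmonmno$mooo
  sorted[2] = mno$mooommon
  sorted[3] = monmno$mooom
  sorted[4] = mooommonmno$
  sorted[5] = nmno$mooommo
  sorted[6] = no$mooommonm
  sorted[7] = o$mooommonmn
  sorted[8] = ommonmno$moo
  sorted[9] = onmno$mooomm
  sorted[10] = oommonmno$mo
  sorted[11] = ooommonmno$m
sorted[5] = nmno$mooommo

Answer: nmno$mooommo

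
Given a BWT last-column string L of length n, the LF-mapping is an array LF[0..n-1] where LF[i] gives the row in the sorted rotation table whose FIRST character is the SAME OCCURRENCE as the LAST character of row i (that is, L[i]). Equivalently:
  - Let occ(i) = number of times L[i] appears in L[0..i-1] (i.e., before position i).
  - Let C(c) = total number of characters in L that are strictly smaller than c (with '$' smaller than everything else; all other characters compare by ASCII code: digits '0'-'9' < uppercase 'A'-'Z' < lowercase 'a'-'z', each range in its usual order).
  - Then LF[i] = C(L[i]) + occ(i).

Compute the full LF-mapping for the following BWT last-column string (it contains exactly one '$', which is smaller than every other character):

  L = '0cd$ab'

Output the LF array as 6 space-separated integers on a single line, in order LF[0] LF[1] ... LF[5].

Char counts: '$':1, '0':1, 'a':1, 'b':1, 'c':1, 'd':1
C (first-col start): C('$')=0, C('0')=1, C('a')=2, C('b')=3, C('c')=4, C('d')=5
L[0]='0': occ=0, LF[0]=C('0')+0=1+0=1
L[1]='c': occ=0, LF[1]=C('c')+0=4+0=4
L[2]='d': occ=0, LF[2]=C('d')+0=5+0=5
L[3]='$': occ=0, LF[3]=C('$')+0=0+0=0
L[4]='a': occ=0, LF[4]=C('a')+0=2+0=2
L[5]='b': occ=0, LF[5]=C('b')+0=3+0=3

Answer: 1 4 5 0 2 3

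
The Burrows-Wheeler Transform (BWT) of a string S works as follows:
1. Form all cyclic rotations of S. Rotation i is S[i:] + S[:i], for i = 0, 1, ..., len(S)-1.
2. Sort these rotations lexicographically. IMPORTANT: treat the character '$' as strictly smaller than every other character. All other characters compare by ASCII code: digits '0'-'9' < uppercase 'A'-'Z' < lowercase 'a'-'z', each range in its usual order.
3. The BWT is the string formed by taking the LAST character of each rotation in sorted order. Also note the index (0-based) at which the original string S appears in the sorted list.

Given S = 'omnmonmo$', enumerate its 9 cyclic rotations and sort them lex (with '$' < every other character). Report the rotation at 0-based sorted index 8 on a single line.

Answer: onmo$omnm

Derivation:
All 9 rotations (rotation i = S[i:]+S[:i]):
  rot[0] = omnmonmo$
  rot[1] = mnmonmo$o
  rot[2] = nmonmo$om
  rot[3] = monmo$omn
  rot[4] = onmo$omnm
  rot[5] = nmo$omnmo
  rot[6] = mo$omnmon
  rot[7] = o$omnmonm
  rot[8] = $omnmonmo
Sorted (with $ < everything):
  sorted[0] = $omnmonmo
  sorted[1] = mnmonmo$o
  sorted[2] = mo$omnmon
  sorted[3] = monmo$omn
  sorted[4] = nmo$omnmo
  sorted[5] = nmonmo$om
  sorted[6] = o$omnmonm
  sorted[7] = omnmonmo$
  sorted[8] = onmo$omnm
sorted[8] = onmo$omnm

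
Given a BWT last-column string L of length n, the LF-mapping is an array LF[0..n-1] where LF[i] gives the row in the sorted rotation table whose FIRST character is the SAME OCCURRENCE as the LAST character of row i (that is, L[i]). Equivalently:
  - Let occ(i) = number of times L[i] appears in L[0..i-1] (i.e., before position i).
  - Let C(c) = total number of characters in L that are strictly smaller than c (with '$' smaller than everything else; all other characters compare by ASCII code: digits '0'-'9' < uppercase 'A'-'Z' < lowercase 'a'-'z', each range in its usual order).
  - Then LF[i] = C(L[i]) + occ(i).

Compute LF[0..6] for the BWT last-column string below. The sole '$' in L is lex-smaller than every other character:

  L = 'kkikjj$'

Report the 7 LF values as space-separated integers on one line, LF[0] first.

Char counts: '$':1, 'i':1, 'j':2, 'k':3
C (first-col start): C('$')=0, C('i')=1, C('j')=2, C('k')=4
L[0]='k': occ=0, LF[0]=C('k')+0=4+0=4
L[1]='k': occ=1, LF[1]=C('k')+1=4+1=5
L[2]='i': occ=0, LF[2]=C('i')+0=1+0=1
L[3]='k': occ=2, LF[3]=C('k')+2=4+2=6
L[4]='j': occ=0, LF[4]=C('j')+0=2+0=2
L[5]='j': occ=1, LF[5]=C('j')+1=2+1=3
L[6]='$': occ=0, LF[6]=C('$')+0=0+0=0

Answer: 4 5 1 6 2 3 0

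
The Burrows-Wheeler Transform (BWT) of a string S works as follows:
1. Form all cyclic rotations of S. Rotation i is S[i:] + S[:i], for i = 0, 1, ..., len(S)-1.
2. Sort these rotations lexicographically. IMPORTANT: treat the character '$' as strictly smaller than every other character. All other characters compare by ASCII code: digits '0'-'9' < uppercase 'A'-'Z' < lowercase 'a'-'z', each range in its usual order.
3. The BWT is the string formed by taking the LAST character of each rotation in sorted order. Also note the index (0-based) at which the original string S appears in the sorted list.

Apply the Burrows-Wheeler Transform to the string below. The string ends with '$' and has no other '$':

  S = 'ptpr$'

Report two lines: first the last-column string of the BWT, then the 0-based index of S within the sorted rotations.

All 5 rotations (rotation i = S[i:]+S[:i]):
  rot[0] = ptpr$
  rot[1] = tpr$p
  rot[2] = pr$pt
  rot[3] = r$ptp
  rot[4] = $ptpr
Sorted (with $ < everything):
  sorted[0] = $ptpr  (last char: 'r')
  sorted[1] = pr$pt  (last char: 't')
  sorted[2] = ptpr$  (last char: '$')
  sorted[3] = r$ptp  (last char: 'p')
  sorted[4] = tpr$p  (last char: 'p')
Last column: rt$pp
Original string S is at sorted index 2

Answer: rt$pp
2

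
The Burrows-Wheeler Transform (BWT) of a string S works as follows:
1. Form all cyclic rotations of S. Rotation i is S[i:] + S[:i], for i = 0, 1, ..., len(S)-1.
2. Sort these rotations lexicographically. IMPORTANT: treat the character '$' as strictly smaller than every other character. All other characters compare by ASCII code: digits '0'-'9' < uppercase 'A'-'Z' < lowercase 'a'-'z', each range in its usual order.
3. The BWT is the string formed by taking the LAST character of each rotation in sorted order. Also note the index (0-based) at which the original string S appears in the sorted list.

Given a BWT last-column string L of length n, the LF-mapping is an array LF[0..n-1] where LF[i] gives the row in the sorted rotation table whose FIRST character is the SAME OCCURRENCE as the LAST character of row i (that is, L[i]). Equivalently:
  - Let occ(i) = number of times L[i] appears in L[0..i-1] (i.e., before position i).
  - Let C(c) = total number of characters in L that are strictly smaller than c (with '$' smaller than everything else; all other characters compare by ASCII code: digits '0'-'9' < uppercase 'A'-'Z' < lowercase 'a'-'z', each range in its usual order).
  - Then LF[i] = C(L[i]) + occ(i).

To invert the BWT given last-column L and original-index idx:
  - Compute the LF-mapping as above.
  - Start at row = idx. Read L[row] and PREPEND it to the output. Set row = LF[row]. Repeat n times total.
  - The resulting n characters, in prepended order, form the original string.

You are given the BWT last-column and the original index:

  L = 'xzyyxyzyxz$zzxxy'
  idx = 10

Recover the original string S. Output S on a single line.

LF mapping: 1 11 6 7 2 8 12 9 3 13 0 14 15 4 5 10
Walk LF starting at row 10, prepending L[row]:
  step 1: row=10, L[10]='$', prepend. Next row=LF[10]=0
  step 2: row=0, L[0]='x', prepend. Next row=LF[0]=1
  step 3: row=1, L[1]='z', prepend. Next row=LF[1]=11
  step 4: row=11, L[11]='z', prepend. Next row=LF[11]=14
  step 5: row=14, L[14]='x', prepend. Next row=LF[14]=5
  step 6: row=5, L[5]='y', prepend. Next row=LF[5]=8
  step 7: row=8, L[8]='x', prepend. Next row=LF[8]=3
  step 8: row=3, L[3]='y', prepend. Next row=LF[3]=7
  step 9: row=7, L[7]='y', prepend. Next row=LF[7]=9
  step 10: row=9, L[9]='z', prepend. Next row=LF[9]=13
  step 11: row=13, L[13]='x', prepend. Next row=LF[13]=4
  step 12: row=4, L[4]='x', prepend. Next row=LF[4]=2
  step 13: row=2, L[2]='y', prepend. Next row=LF[2]=6
  step 14: row=6, L[6]='z', prepend. Next row=LF[6]=12
  step 15: row=12, L[12]='z', prepend. Next row=LF[12]=15
  step 16: row=15, L[15]='y', prepend. Next row=LF[15]=10
Reversed output: yzzyxxzyyxyxzzx$

Answer: yzzyxxzyyxyxzzx$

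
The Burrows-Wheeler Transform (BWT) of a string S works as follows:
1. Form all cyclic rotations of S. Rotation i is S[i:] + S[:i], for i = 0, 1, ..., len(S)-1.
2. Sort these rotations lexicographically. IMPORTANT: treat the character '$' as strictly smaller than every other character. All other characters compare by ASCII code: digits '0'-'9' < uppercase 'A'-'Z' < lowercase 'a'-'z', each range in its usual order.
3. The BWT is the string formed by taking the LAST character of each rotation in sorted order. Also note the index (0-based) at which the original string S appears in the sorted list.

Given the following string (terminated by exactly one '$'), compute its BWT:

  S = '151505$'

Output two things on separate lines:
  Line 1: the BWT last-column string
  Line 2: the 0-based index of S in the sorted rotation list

Answer: 555$011
3

Derivation:
All 7 rotations (rotation i = S[i:]+S[:i]):
  rot[0] = 151505$
  rot[1] = 51505$1
  rot[2] = 1505$15
  rot[3] = 505$151
  rot[4] = 05$1515
  rot[5] = 5$15150
  rot[6] = $151505
Sorted (with $ < everything):
  sorted[0] = $151505  (last char: '5')
  sorted[1] = 05$1515  (last char: '5')
  sorted[2] = 1505$15  (last char: '5')
  sorted[3] = 151505$  (last char: '$')
  sorted[4] = 5$15150  (last char: '0')
  sorted[5] = 505$151  (last char: '1')
  sorted[6] = 51505$1  (last char: '1')
Last column: 555$011
Original string S is at sorted index 3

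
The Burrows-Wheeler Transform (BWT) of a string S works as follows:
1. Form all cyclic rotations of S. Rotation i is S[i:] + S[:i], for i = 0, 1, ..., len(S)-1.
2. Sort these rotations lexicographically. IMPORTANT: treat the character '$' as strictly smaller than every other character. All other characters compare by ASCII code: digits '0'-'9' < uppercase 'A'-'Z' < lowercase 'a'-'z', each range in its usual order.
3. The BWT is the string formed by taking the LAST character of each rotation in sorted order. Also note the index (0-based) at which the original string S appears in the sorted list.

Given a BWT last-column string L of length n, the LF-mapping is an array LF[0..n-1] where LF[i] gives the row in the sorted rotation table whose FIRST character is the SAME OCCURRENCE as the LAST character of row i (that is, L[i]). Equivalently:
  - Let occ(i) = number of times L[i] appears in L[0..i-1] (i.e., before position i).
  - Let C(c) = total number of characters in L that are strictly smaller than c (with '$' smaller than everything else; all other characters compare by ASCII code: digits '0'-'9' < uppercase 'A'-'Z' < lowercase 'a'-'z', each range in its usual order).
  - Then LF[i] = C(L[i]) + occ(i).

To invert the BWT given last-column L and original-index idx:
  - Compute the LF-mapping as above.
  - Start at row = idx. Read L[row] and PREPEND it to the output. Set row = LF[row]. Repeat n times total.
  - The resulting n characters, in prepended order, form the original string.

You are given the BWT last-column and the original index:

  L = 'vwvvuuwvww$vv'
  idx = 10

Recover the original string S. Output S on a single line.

LF mapping: 3 9 4 5 1 2 10 6 11 12 0 7 8
Walk LF starting at row 10, prepending L[row]:
  step 1: row=10, L[10]='$', prepend. Next row=LF[10]=0
  step 2: row=0, L[0]='v', prepend. Next row=LF[0]=3
  step 3: row=3, L[3]='v', prepend. Next row=LF[3]=5
  step 4: row=5, L[5]='u', prepend. Next row=LF[5]=2
  step 5: row=2, L[2]='v', prepend. Next row=LF[2]=4
  step 6: row=4, L[4]='u', prepend. Next row=LF[4]=1
  step 7: row=1, L[1]='w', prepend. Next row=LF[1]=9
  step 8: row=9, L[9]='w', prepend. Next row=LF[9]=12
  step 9: row=12, L[12]='v', prepend. Next row=LF[12]=8
  step 10: row=8, L[8]='w', prepend. Next row=LF[8]=11
  step 11: row=11, L[11]='v', prepend. Next row=LF[11]=7
  step 12: row=7, L[7]='v', prepend. Next row=LF[7]=6
  step 13: row=6, L[6]='w', prepend. Next row=LF[6]=10
Reversed output: wvvwvwwuvuvv$

Answer: wvvwvwwuvuvv$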